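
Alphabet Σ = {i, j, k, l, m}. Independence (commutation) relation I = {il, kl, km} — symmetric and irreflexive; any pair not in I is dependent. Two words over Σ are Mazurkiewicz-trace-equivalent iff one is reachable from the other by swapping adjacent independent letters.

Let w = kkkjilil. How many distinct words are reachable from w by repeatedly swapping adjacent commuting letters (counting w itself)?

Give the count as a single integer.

6

#0=k has no predecessor
#1=k depends on [0:k]
#2=k depends on [1:k]
#3=j depends on [2:k]
#4=i depends on [3:j]
#5=l depends on [3:j]
#6=i depends on [4:i]
#7=l depends on [5:l]
sources: [0:k]
N(rest) = Σ N(rest − s) over sources s of rest; N(one piece) = 1:
  size 1 → [6]=1  [7]=1
  size 2 → [4,6]=1  [5,7]=1  [6,7]=2
  size 3 → [4,6,7]=3  [5,6,7]=3
  size 4 → [4,5,6,7]=6
  size 5 → [3,4,5,6,7]=6
  size 6 → [2,3,4,5,6,7]=6
  first=0(k) contributes 6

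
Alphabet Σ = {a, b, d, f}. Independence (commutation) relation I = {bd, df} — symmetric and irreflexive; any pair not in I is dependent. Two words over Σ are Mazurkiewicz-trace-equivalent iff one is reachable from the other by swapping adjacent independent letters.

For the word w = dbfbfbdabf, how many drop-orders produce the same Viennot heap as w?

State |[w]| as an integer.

#0=d has no predecessor
#1=b has no predecessor
#2=f depends on [1:b]
#3=b depends on [2:f]
#4=f depends on [3:b]
#5=b depends on [4:f]
#6=d depends on [0:d]
#7=a depends on [5:b, 6:d]
#8=b depends on [7:a]
#9=f depends on [8:b]
sources: [0:d, 1:b]
N(rest) = Σ N(rest − s) over sources s of rest; N(one piece) = 1:
  size 1 → [9]=1
  size 2 → [8,9]=1
  size 3 → [7,8,9]=1
  size 4 → [5,7,8,9]=1  [6,7,8,9]=1
  size 5 → [0,6,7,8,9]=1  [4,5,7,8,9]=1  [5,6,7,8,9]=2
  size 6 → [0,5,6,7,8,9]=3  [3,4,5,7,8,9]=1  [4,5,6,7,8,9]=3
  size 7 → [0,4,5,6,7,8,9]=6  [2,3,4,5,7,8,9]=1  [3,4,5,6,7,8,9]=4
  size 8 → [0,3,4,5,6,7,8,9]=10  [1,2,3,4,5,7,8,9]=1  [2,3,4,5,6,7,8,9]=5
  first=0(d) contributes 6
  first=1(b) contributes 15
|[w]| = 21

21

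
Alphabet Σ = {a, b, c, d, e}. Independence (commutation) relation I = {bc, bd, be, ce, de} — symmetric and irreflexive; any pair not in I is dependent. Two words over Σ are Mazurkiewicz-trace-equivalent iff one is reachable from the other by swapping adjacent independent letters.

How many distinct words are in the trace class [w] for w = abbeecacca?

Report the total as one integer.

0(a) covers ∅
1(b) covers 0:a
2(b) covers 1:b
3(e) covers 0:a
4(e) covers 3:e
5(c) covers 0:a
6(a) covers 2:b, 4:e, 5:c
7(c) covers 6:a
8(c) covers 7:c
9(a) covers 8:c
floor of heap: 0:a
completions by unplaced set U, small U first (add the entries for U minus each lowest piece of U):
  |U|=1: {9}:1
  |U|=2: {8,9}:1
  |U|=3: {7,8,9}:1
  |U|=4: {6,7,8,9}:1
  |U|=5: {2,6,7,8,9}:1  {4,6,7,8,9}:1  {5,6,7,8,9}:1
  |U|=6: {1,2,6,7,8,9}:1  {2,4,6,7,8,9}:2  {2,5,6,7,8,9}:2  {3,4,6,7,8,9}:1  {4,5,6,7,8,9}:2
  |U|=7: {1,2,4,6,7,8,9}:3  {1,2,5,6,7,8,9}:3  {2,3,4,6,7,8,9}:3  {2,4,5,6,7,8,9}:6  {3,4,5,6,7,8,9}:3
  |U|=8: {1,2,3,4,6,7,8,9}:6  {1,2,4,5,6,7,8,9}:12  {2,3,4,5,6,7,8,9}:12
  start at 0(a): 30

30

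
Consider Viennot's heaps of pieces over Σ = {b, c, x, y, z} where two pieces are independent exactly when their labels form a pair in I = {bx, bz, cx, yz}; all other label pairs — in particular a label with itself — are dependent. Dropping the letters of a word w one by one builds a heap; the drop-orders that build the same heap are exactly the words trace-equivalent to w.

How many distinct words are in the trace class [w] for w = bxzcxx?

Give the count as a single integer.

12

drop 0:b onto floor
drop 1:x onto floor
drop 2:z onto {1:x}
drop 3:c onto {0:b, 2:z}
drop 4:x onto {2:z}
drop 5:x onto {4:x}
ground layer = {0:b, 1:x}
drop-orders for the pieces not yet dropped (sum over which currently-grounded one goes next):
  1 to go: {3} 1  {5} 1
  2 to go: {0,3} 1  {3,5} 2  {4,5} 1
  3 to go: {0,3,5} 3  {3,4,5} 3
  4 to go: {0,3,4,5} 6  {2,3,4,5} 3
  if 0:b drops first: 3 orders
  if 1:x drops first: 9 orders
heap linearizations: 12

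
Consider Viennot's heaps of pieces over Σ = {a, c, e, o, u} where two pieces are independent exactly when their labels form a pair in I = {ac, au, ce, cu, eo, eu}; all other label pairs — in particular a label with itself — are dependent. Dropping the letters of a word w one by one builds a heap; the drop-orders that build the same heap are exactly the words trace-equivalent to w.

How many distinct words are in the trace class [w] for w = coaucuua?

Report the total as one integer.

drop 0:c onto floor
drop 1:o onto {0:c}
drop 2:a onto {1:o}
drop 3:u onto {1:o}
drop 4:c onto {1:o}
drop 5:u onto {3:u}
drop 6:u onto {5:u}
drop 7:a onto {2:a}
ground layer = {0:c}
drop-orders for the pieces not yet dropped (sum over which currently-grounded one goes next):
  1 to go: {4} 1  {6} 1  {7} 1
  2 to go: {2,7} 1  {4,6} 2  {4,7} 2  {5,6} 1  {6,7} 2
  3 to go: {2,4,7} 3  {2,6,7} 3  {3,5,6} 1  {4,5,6} 3  {4,6,7} 6  {5,6,7} 3
  4 to go: {2,4,6,7} 12  {2,5,6,7} 6  {3,4,5,6} 4  {3,5,6,7} 4  {4,5,6,7} 12
  5 to go: {2,3,5,6,7} 10  {2,4,5,6,7} 30  {3,4,5,6,7} 20
  6 to go: {2,3,4,5,6,7} 60
  if 0:c drops first: 60 orders

60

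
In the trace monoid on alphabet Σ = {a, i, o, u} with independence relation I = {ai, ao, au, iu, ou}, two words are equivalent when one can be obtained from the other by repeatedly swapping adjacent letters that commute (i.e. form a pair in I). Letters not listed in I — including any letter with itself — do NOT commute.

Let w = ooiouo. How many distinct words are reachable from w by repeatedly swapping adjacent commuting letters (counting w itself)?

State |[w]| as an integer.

#0=o has no predecessor
#1=o depends on [0:o]
#2=i depends on [1:o]
#3=o depends on [2:i]
#4=u has no predecessor
#5=o depends on [3:o]
sources: [0:o, 4:u]
N(rest) = Σ N(rest − s) over sources s of rest; N(one piece) = 1:
  size 1 → [4]=1  [5]=1
  size 2 → [3,5]=1  [4,5]=2
  size 3 → [2,3,5]=1  [3,4,5]=3
  size 4 → [1,2,3,5]=1  [2,3,4,5]=4
  first=0(o) contributes 5
  first=4(u) contributes 1
|[w]| = 6

6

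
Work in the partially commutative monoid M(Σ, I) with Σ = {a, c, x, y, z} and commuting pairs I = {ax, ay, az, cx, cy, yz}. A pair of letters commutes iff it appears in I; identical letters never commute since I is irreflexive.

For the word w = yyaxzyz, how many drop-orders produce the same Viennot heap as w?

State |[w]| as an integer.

21

piece 0:y — minimal
piece 1:y rests on {0:y}
piece 2:a — minimal
piece 3:x rests on {1:y}
piece 4:z rests on {3:x}
piece 5:y rests on {3:x}
piece 6:z rests on {4:z}
minimal pieces: {0:y, 2:a}
ways to finish when only these pieces remain (= sum over removing one remaining piece with nothing left below it):
  1 left: {2}→1  {5}→1  {6}→1
  2 left: {2,5}→2  {2,6}→2  {4,6}→1  {5,6}→2
  3 left: {2,4,6}→3  {2,5,6}→6  {4,5,6}→3
  4 left: {2,4,5,6}→12  {3,4,5,6}→3
  5 left: {1,3,4,5,6}→3  {2,3,4,5,6}→15
  placing 0:y first → 18 extensions
  placing 2:a first → 3 extensions
total linear extensions = 21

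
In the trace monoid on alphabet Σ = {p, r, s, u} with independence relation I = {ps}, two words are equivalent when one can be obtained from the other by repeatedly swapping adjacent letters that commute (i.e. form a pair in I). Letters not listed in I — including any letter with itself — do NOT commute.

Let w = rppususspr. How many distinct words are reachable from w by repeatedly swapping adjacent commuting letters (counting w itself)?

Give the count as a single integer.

#0=r has no predecessor
#1=p depends on [0:r]
#2=p depends on [1:p]
#3=u depends on [2:p]
#4=s depends on [3:u]
#5=u depends on [4:s]
#6=s depends on [5:u]
#7=s depends on [6:s]
#8=p depends on [5:u]
#9=r depends on [7:s, 8:p]
sources: [0:r]
N(rest) = Σ N(rest − s) over sources s of rest; N(one piece) = 1:
  size 1 → [9]=1
  size 2 → [7,9]=1  [8,9]=1
  size 3 → [6,7,9]=1  [7,8,9]=2
  size 4 → [6,7,8,9]=3
  size 5 → [5,6,7,8,9]=3
  size 6 → [4,5,6,7,8,9]=3
  size 7 → [3,4,5,6,7,8,9]=3
  size 8 → [2,3,4,5,6,7,8,9]=3
  first=0(r) contributes 3

3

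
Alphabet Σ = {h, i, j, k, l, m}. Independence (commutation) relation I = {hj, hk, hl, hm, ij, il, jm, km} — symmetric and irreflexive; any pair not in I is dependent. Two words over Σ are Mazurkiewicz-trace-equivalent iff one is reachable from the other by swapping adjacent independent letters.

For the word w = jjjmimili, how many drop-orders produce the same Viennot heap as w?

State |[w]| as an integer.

drop 0:j onto floor
drop 1:j onto {0:j}
drop 2:j onto {1:j}
drop 3:m onto floor
drop 4:i onto {3:m}
drop 5:m onto {4:i}
drop 6:i onto {5:m}
drop 7:l onto {2:j, 5:m}
drop 8:i onto {6:i}
ground layer = {0:j, 3:m}
drop-orders for the pieces not yet dropped (sum over which currently-grounded one goes next):
  1 to go: {7} 1  {8} 1
  2 to go: {2,7} 1  {6,8} 1  {7,8} 2
  3 to go: {1,2,7} 1  {2,7,8} 3  {6,7,8} 3
  4 to go: {0,1,2,7} 1  {1,2,7,8} 4  {2,6,7,8} 6  {5,6,7,8} 3
  5 to go: {0,1,2,7,8} 5  {1,2,6,7,8} 10  {2,5,6,7,8} 9  {4,5,6,7,8} 3
  6 to go: {0,1,2,6,7,8} 15  {1,2,5,6,7,8} 19  {2,4,5,6,7,8} 12  {3,4,5,6,7,8} 3
  7 to go: {0,1,2,5,6,7,8} 34  {1,2,4,5,6,7,8} 31  {2,3,4,5,6,7,8} 15
  if 0:j drops first: 46 orders
  if 3:m drops first: 65 orders
heap linearizations: 111

111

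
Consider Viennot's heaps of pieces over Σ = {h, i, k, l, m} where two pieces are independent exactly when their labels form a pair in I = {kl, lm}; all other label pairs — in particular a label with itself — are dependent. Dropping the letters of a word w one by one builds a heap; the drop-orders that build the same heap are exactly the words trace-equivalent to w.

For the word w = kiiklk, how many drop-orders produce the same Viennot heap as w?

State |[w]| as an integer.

3

drop 0:k onto floor
drop 1:i onto {0:k}
drop 2:i onto {1:i}
drop 3:k onto {2:i}
drop 4:l onto {2:i}
drop 5:k onto {3:k}
ground layer = {0:k}
drop-orders for the pieces not yet dropped (sum over which currently-grounded one goes next):
  1 to go: {4} 1  {5} 1
  2 to go: {3,5} 1  {4,5} 2
  3 to go: {3,4,5} 3
  4 to go: {2,3,4,5} 3
  if 0:k drops first: 3 orders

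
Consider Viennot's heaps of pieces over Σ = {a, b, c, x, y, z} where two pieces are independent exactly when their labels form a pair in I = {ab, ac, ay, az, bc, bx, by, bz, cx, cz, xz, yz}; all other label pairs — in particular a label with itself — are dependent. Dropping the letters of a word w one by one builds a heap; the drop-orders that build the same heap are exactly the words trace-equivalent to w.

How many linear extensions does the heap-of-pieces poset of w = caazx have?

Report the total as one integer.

20

drop 0:c onto floor
drop 1:a onto floor
drop 2:a onto {1:a}
drop 3:z onto floor
drop 4:x onto {2:a}
ground layer = {0:c, 1:a, 3:z}
drop-orders for the pieces not yet dropped (sum over which currently-grounded one goes next):
  1 to go: {0} 1  {3} 1  {4} 1
  2 to go: {0,3} 2  {0,4} 2  {2,4} 1  {3,4} 2
  3 to go: {0,2,4} 3  {0,3,4} 6  {1,2,4} 1  {2,3,4} 3
  if 0:c drops first: 4 orders
  if 1:a drops first: 12 orders
  if 3:z drops first: 4 orders
heap linearizations: 20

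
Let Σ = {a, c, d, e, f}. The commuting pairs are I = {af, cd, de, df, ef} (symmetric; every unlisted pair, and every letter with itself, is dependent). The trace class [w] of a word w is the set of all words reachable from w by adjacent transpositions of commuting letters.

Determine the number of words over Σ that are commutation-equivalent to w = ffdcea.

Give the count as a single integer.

5

0(f) covers ∅
1(f) covers 0:f
2(d) covers ∅
3(c) covers 1:f
4(e) covers 3:c
5(a) covers 2:d, 4:e
floor of heap: 0:f, 2:d
completions by unplaced set U, small U first (add the entries for U minus each lowest piece of U):
  |U|=1: {5}:1
  |U|=2: {2,5}:1  {4,5}:1
  |U|=3: {2,4,5}:2  {3,4,5}:1
  |U|=4: {1,3,4,5}:1  {2,3,4,5}:3
  start at 0(f): 4
  start at 2(d): 1
sum over floor = 5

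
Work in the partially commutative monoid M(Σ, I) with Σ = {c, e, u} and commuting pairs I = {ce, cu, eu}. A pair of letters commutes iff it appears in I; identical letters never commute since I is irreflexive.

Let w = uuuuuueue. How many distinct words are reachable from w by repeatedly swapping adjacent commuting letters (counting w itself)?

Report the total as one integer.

36

drop 0:u onto floor
drop 1:u onto {0:u}
drop 2:u onto {1:u}
drop 3:u onto {2:u}
drop 4:u onto {3:u}
drop 5:u onto {4:u}
drop 6:e onto floor
drop 7:u onto {5:u}
drop 8:e onto {6:e}
ground layer = {0:u, 6:e}
drop-orders for the pieces not yet dropped (sum over which currently-grounded one goes next):
  1 to go: {7} 1  {8} 1
  2 to go: {5,7} 1  {6,8} 1  {7,8} 2
  3 to go: {4,5,7} 1  {5,7,8} 3  {6,7,8} 3
  4 to go: {3,4,5,7} 1  {4,5,7,8} 4  {5,6,7,8} 6
  5 to go: {2,3,4,5,7} 1  {3,4,5,7,8} 5  {4,5,6,7,8} 10
  6 to go: {1,2,3,4,5,7} 1  {2,3,4,5,7,8} 6  {3,4,5,6,7,8} 15
  7 to go: {0,1,2,3,4,5,7} 1  {1,2,3,4,5,7,8} 7  {2,3,4,5,6,7,8} 21
  if 0:u drops first: 28 orders
  if 6:e drops first: 8 orders
heap linearizations: 36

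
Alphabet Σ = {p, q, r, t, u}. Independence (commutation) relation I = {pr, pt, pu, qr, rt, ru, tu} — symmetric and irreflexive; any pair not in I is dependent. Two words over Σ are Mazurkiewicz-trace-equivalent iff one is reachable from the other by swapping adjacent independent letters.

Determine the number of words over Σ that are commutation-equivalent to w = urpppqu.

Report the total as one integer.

28

0(u) covers ∅
1(r) covers ∅
2(p) covers ∅
3(p) covers 2:p
4(p) covers 3:p
5(q) covers 0:u, 4:p
6(u) covers 5:q
floor of heap: 0:u, 1:r, 2:p
completions by unplaced set U, small U first (add the entries for U minus each lowest piece of U):
  |U|=1: {1}:1  {6}:1
  |U|=2: {1,6}:2  {5,6}:1
  |U|=3: {0,5,6}:1  {1,5,6}:3  {4,5,6}:1
  |U|=4: {0,1,5,6}:4  {0,4,5,6}:2  {1,4,5,6}:4  {3,4,5,6}:1
  |U|=5: {0,1,4,5,6}:10  {0,3,4,5,6}:3  {1,3,4,5,6}:5  {2,3,4,5,6}:1
  start at 0(u): 6
  start at 1(r): 4
  start at 2(p): 18
sum over floor = 28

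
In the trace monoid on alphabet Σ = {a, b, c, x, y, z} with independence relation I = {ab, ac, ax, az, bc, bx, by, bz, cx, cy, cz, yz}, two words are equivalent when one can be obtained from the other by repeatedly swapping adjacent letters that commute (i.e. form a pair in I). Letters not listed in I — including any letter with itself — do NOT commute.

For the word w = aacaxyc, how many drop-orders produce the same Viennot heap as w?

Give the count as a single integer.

84

piece 0:a — minimal
piece 1:a rests on {0:a}
piece 2:c — minimal
piece 3:a rests on {1:a}
piece 4:x — minimal
piece 5:y rests on {3:a, 4:x}
piece 6:c rests on {2:c}
minimal pieces: {0:a, 2:c, 4:x}
ways to finish when only these pieces remain (= sum over removing one remaining piece with nothing left below it):
  1 left: {5}→1  {6}→1
  2 left: {2,6}→1  {3,5}→1  {4,5}→1  {5,6}→2
  3 left: {1,3,5}→1  {2,5,6}→3  {3,4,5}→2  {3,5,6}→3  {4,5,6}→3
  4 left: {0,1,3,5}→1  {1,3,4,5}→3  {1,3,5,6}→4  {2,3,5,6}→6  {2,4,5,6}→6  {3,4,5,6}→8
  5 left: {0,1,3,4,5}→4  {0,1,3,5,6}→5  {1,2,3,5,6}→10  {1,3,4,5,6}→15  {2,3,4,5,6}→20
  placing 0:a first → 45 extensions
  placing 2:c first → 24 extensions
  placing 4:x first → 15 extensions
total linear extensions = 84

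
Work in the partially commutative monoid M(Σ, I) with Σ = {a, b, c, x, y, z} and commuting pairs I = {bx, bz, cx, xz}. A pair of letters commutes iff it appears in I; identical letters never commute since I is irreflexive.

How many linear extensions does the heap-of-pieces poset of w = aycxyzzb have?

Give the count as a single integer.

6

#0=a has no predecessor
#1=y depends on [0:a]
#2=c depends on [1:y]
#3=x depends on [1:y]
#4=y depends on [2:c, 3:x]
#5=z depends on [4:y]
#6=z depends on [5:z]
#7=b depends on [4:y]
sources: [0:a]
N(rest) = Σ N(rest − s) over sources s of rest; N(one piece) = 1:
  size 1 → [6]=1  [7]=1
  size 2 → [5,6]=1  [6,7]=2
  size 3 → [5,6,7]=3
  size 4 → [4,5,6,7]=3
  size 5 → [2,4,5,6,7]=3  [3,4,5,6,7]=3
  size 6 → [2,3,4,5,6,7]=6
  first=0(a) contributes 6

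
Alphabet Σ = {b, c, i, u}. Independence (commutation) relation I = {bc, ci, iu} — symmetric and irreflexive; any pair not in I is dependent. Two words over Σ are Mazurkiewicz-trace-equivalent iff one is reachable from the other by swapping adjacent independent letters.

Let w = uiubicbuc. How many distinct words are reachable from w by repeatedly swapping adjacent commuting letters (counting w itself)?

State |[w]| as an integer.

#0=u has no predecessor
#1=i has no predecessor
#2=u depends on [0:u]
#3=b depends on [1:i, 2:u]
#4=i depends on [3:b]
#5=c depends on [2:u]
#6=b depends on [4:i]
#7=u depends on [5:c, 6:b]
#8=c depends on [7:u]
sources: [0:u, 1:i]
N(rest) = Σ N(rest − s) over sources s of rest; N(one piece) = 1:
  size 1 → [8]=1
  size 2 → [7,8]=1
  size 3 → [5,7,8]=1  [6,7,8]=1
  size 4 → [4,6,7,8]=1  [5,6,7,8]=2
  size 5 → [3,4,6,7,8]=1  [4,5,6,7,8]=3
  size 6 → [1,3,4,6,7,8]=1  [3,4,5,6,7,8]=4
  size 7 → [1,3,4,5,6,7,8]=5  [2,3,4,5,6,7,8]=4
  first=0(u) contributes 9
  first=1(i) contributes 4
|[w]| = 13

13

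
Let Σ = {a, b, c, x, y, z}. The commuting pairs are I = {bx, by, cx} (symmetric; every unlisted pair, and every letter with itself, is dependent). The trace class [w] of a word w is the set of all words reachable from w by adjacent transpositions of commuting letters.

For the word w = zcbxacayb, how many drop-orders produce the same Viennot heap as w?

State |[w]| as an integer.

piece 0:z — minimal
piece 1:c rests on {0:z}
piece 2:b rests on {1:c}
piece 3:x rests on {0:z}
piece 4:a rests on {2:b, 3:x}
piece 5:c rests on {4:a}
piece 6:a rests on {5:c}
piece 7:y rests on {6:a}
piece 8:b rests on {6:a}
minimal pieces: {0:z}
ways to finish when only these pieces remain (= sum over removing one remaining piece with nothing left below it):
  1 left: {7}→1  {8}→1
  2 left: {7,8}→2
  3 left: {6,7,8}→2
  4 left: {5,6,7,8}→2
  5 left: {4,5,6,7,8}→2
  6 left: {2,4,5,6,7,8}→2  {3,4,5,6,7,8}→2
  7 left: {1,2,4,5,6,7,8}→2  {2,3,4,5,6,7,8}→4
  placing 0:z first → 6 extensions

6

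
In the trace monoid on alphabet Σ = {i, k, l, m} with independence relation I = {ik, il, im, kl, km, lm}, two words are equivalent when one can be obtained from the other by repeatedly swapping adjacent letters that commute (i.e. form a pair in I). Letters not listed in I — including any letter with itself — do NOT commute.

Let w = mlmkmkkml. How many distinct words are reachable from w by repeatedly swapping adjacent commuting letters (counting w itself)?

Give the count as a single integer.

0(m) covers ∅
1(l) covers ∅
2(m) covers 0:m
3(k) covers ∅
4(m) covers 2:m
5(k) covers 3:k
6(k) covers 5:k
7(m) covers 4:m
8(l) covers 1:l
floor of heap: 0:m, 1:l, 3:k
completions by unplaced set U, small U first (add the entries for U minus each lowest piece of U):
  |U|=1: {6}:1  {7}:1  {8}:1
  |U|=2: {1,8}:1  {4,7}:1  {5,6}:1  {6,7}:2  {6,8}:2  {7,8}:2
  |U|=3: {1,6,8}:3  {1,7,8}:3  {2,4,7}:1  {3,5,6}:1  {4,6,7}:3  {4,7,8}:3  {5,6,7}:3  {5,6,8}:3  {6,7,8}:6
  |U|=4: {0,2,4,7}:1  {1,4,7,8}:6  {1,5,6,8}:6  {1,6,7,8}:12  {2,4,6,7}:4  {2,4,7,8}:4  {3,5,6,7}:4  {3,5,6,8}:4  {4,5,6,7}:6  {4,6,7,8}:12  {5,6,7,8}:12
  |U|=5: {0,2,4,6,7}:5  {0,2,4,7,8}:5  {1,2,4,7,8}:10  {1,3,5,6,8}:10  {1,4,6,7,8}:30  {1,5,6,7,8}:30  {2,4,5,6,7}:10  {2,4,6,7,8}:20  {3,4,5,6,7}:10  {3,5,6,7,8}:20  {4,5,6,7,8}:30
  |U|=6: {0,1,2,4,7,8}:15  {0,2,4,5,6,7}:15  {0,2,4,6,7,8}:30  {1,2,4,6,7,8}:60  {1,3,5,6,7,8}:60  {1,4,5,6,7,8}:90  {2,3,4,5,6,7}:20  {2,4,5,6,7,8}:60  {3,4,5,6,7,8}:60
  |U|=7: {0,1,2,4,6,7,8}:105  {0,2,3,4,5,6,7}:35  {0,2,4,5,6,7,8}:105  {1,2,4,5,6,7,8}:210  {1,3,4,5,6,7,8}:210  {2,3,4,5,6,7,8}:140
  start at 0(m): 560
  start at 1(l): 280
  start at 3(k): 420
sum over floor = 1260

1260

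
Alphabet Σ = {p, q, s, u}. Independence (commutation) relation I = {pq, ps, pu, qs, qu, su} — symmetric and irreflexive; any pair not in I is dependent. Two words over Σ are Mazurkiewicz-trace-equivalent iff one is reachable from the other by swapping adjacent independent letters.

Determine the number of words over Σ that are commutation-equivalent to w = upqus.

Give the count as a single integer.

0(u) covers ∅
1(p) covers ∅
2(q) covers ∅
3(u) covers 0:u
4(s) covers ∅
floor of heap: 0:u, 1:p, 2:q, 4:s
completions by unplaced set U, small U first (add the entries for U minus each lowest piece of U):
  |U|=1: {1}:1  {2}:1  {3}:1  {4}:1
  |U|=2: {0,3}:1  {1,2}:2  {1,3}:2  {1,4}:2  {2,3}:2  {2,4}:2  {3,4}:2
  |U|=3: {0,1,3}:3  {0,2,3}:3  {0,3,4}:3  {1,2,3}:6  {1,2,4}:6  {1,3,4}:6  {2,3,4}:6
  start at 0(u): 24
  start at 1(p): 12
  start at 2(q): 12
  start at 4(s): 12
sum over floor = 60

60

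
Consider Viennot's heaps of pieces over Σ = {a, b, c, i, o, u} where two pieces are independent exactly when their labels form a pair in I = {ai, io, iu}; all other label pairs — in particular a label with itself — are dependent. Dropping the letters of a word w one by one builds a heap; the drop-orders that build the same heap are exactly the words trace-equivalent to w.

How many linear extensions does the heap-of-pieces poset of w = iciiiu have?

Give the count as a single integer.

4

#0=i has no predecessor
#1=c depends on [0:i]
#2=i depends on [1:c]
#3=i depends on [2:i]
#4=i depends on [3:i]
#5=u depends on [1:c]
sources: [0:i]
N(rest) = Σ N(rest − s) over sources s of rest; N(one piece) = 1:
  size 1 → [4]=1  [5]=1
  size 2 → [3,4]=1  [4,5]=2
  size 3 → [2,3,4]=1  [3,4,5]=3
  size 4 → [2,3,4,5]=4
  first=0(i) contributes 4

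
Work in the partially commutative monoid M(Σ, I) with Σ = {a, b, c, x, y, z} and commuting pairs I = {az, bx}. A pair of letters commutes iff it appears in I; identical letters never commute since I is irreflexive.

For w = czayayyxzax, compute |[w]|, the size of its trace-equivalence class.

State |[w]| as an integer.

4

drop 0:c onto floor
drop 1:z onto {0:c}
drop 2:a onto {0:c}
drop 3:y onto {1:z, 2:a}
drop 4:a onto {3:y}
drop 5:y onto {4:a}
drop 6:y onto {5:y}
drop 7:x onto {6:y}
drop 8:z onto {7:x}
drop 9:a onto {7:x}
drop 10:x onto {8:z, 9:a}
ground layer = {0:c}
drop-orders for the pieces not yet dropped (sum over which currently-grounded one goes next):
  1 to go: {10} 1
  2 to go: {8,10} 1  {9,10} 1
  3 to go: {8,9,10} 2
  4 to go: {7,8,9,10} 2
  5 to go: {6,7,8,9,10} 2
  6 to go: {5,6,7,8,9,10} 2
  7 to go: {4,5,6,7,8,9,10} 2
  8 to go: {3,4,5,6,7,8,9,10} 2
  9 to go: {1,3,4,5,6,7,8,9,10} 2  {2,3,4,5,6,7,8,9,10} 2
  if 0:c drops first: 4 orders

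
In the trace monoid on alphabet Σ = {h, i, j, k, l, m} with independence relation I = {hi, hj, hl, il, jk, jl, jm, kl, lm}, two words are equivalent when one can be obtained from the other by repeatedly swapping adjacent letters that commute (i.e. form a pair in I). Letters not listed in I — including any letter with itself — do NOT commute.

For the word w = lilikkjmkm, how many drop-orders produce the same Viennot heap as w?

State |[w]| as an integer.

0(l) covers ∅
1(i) covers ∅
2(l) covers 0:l
3(i) covers 1:i
4(k) covers 3:i
5(k) covers 4:k
6(j) covers 3:i
7(m) covers 5:k
8(k) covers 7:m
9(m) covers 8:k
floor of heap: 0:l, 1:i
completions by unplaced set U, small U first (add the entries for U minus each lowest piece of U):
  |U|=1: {2}:1  {6}:1  {9}:1
  |U|=2: {0,2}:1  {2,6}:2  {2,9}:2  {6,9}:2  {8,9}:1
  |U|=3: {0,2,6}:3  {0,2,9}:3  {2,6,9}:6  {2,8,9}:3  {6,8,9}:3  {7,8,9}:1
  |U|=4: {0,2,6,9}:12  {0,2,8,9}:6  {2,6,8,9}:12  {2,7,8,9}:4  {5,7,8,9}:1  {6,7,8,9}:4
  |U|=5: {0,2,6,8,9}:30  {0,2,7,8,9}:10  {2,5,7,8,9}:5  {2,6,7,8,9}:20  {4,5,7,8,9}:1  {5,6,7,8,9}:5
  |U|=6: {0,2,5,7,8,9}:15  {0,2,6,7,8,9}:60  {2,4,5,7,8,9}:6  {2,5,6,7,8,9}:30  {4,5,6,7,8,9}:6
  |U|=7: {0,2,4,5,7,8,9}:21  {0,2,5,6,7,8,9}:105  {2,4,5,6,7,8,9}:42  {3,4,5,6,7,8,9}:6
  |U|=8: {0,2,4,5,6,7,8,9}:168  {1,3,4,5,6,7,8,9}:6  {2,3,4,5,6,7,8,9}:48
  start at 0(l): 54
  start at 1(i): 216
sum over floor = 270

270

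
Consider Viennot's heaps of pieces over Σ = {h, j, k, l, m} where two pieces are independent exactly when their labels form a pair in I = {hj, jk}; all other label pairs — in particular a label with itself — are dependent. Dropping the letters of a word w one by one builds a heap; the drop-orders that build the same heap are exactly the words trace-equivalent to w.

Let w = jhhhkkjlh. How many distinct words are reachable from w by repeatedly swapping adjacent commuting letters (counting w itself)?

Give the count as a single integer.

drop 0:j onto floor
drop 1:h onto floor
drop 2:h onto {1:h}
drop 3:h onto {2:h}
drop 4:k onto {3:h}
drop 5:k onto {4:k}
drop 6:j onto {0:j}
drop 7:l onto {5:k, 6:j}
drop 8:h onto {7:l}
ground layer = {0:j, 1:h}
drop-orders for the pieces not yet dropped (sum over which currently-grounded one goes next):
  1 to go: {8} 1
  2 to go: {7,8} 1
  3 to go: {5,7,8} 1  {6,7,8} 1
  4 to go: {0,6,7,8} 1  {4,5,7,8} 1  {5,6,7,8} 2
  5 to go: {0,5,6,7,8} 3  {3,4,5,7,8} 1  {4,5,6,7,8} 3
  6 to go: {0,4,5,6,7,8} 6  {2,3,4,5,7,8} 1  {3,4,5,6,7,8} 4
  7 to go: {0,3,4,5,6,7,8} 10  {1,2,3,4,5,7,8} 1  {2,3,4,5,6,7,8} 5
  if 0:j drops first: 6 orders
  if 1:h drops first: 15 orders
heap linearizations: 21

21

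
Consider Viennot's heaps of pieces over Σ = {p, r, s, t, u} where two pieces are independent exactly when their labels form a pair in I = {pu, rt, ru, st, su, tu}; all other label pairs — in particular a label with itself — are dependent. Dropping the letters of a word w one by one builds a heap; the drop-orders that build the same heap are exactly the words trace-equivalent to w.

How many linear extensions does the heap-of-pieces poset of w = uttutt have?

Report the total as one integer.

drop 0:u onto floor
drop 1:t onto floor
drop 2:t onto {1:t}
drop 3:u onto {0:u}
drop 4:t onto {2:t}
drop 5:t onto {4:t}
ground layer = {0:u, 1:t}
drop-orders for the pieces not yet dropped (sum over which currently-grounded one goes next):
  1 to go: {3} 1  {5} 1
  2 to go: {0,3} 1  {3,5} 2  {4,5} 1
  3 to go: {0,3,5} 3  {2,4,5} 1  {3,4,5} 3
  4 to go: {0,3,4,5} 6  {1,2,4,5} 1  {2,3,4,5} 4
  if 0:u drops first: 5 orders
  if 1:t drops first: 10 orders
heap linearizations: 15

15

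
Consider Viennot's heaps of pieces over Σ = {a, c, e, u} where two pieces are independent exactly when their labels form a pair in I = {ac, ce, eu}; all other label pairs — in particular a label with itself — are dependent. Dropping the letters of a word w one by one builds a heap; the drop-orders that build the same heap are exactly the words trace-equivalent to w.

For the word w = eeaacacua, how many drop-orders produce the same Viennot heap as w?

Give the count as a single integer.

#0=e has no predecessor
#1=e depends on [0:e]
#2=a depends on [1:e]
#3=a depends on [2:a]
#4=c has no predecessor
#5=a depends on [3:a]
#6=c depends on [4:c]
#7=u depends on [5:a, 6:c]
#8=a depends on [7:u]
sources: [0:e, 4:c]
N(rest) = Σ N(rest − s) over sources s of rest; N(one piece) = 1:
  size 1 → [8]=1
  size 2 → [7,8]=1
  size 3 → [5,7,8]=1  [6,7,8]=1
  size 4 → [3,5,7,8]=1  [4,6,7,8]=1  [5,6,7,8]=2
  size 5 → [2,3,5,7,8]=1  [3,5,6,7,8]=3  [4,5,6,7,8]=3
  size 6 → [1,2,3,5,7,8]=1  [2,3,5,6,7,8]=4  [3,4,5,6,7,8]=6
  size 7 → [0,1,2,3,5,7,8]=1  [1,2,3,5,6,7,8]=5  [2,3,4,5,6,7,8]=10
  first=0(e) contributes 15
  first=4(c) contributes 6
|[w]| = 21

21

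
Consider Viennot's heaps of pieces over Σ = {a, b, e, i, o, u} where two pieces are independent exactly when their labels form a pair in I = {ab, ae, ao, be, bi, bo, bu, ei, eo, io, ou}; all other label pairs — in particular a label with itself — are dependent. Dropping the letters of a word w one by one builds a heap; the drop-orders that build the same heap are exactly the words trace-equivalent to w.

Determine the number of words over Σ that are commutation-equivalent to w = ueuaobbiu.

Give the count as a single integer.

252

0(u) covers ∅
1(e) covers 0:u
2(u) covers 1:e
3(a) covers 2:u
4(o) covers ∅
5(b) covers ∅
6(b) covers 5:b
7(i) covers 3:a
8(u) covers 7:i
floor of heap: 0:u, 4:o, 5:b
completions by unplaced set U, small U first (add the entries for U minus each lowest piece of U):
  |U|=1: {4}:1  {6}:1  {8}:1
  |U|=2: {4,6}:2  {4,8}:2  {5,6}:1  {6,8}:2  {7,8}:1
  |U|=3: {3,7,8}:1  {4,5,6}:3  {4,6,8}:6  {4,7,8}:3  {5,6,8}:3  {6,7,8}:3
  |U|=4: {2,3,7,8}:1  {3,4,7,8}:4  {3,6,7,8}:4  {4,5,6,8}:12  {4,6,7,8}:12  {5,6,7,8}:6
  |U|=5: {1,2,3,7,8}:1  {2,3,4,7,8}:5  {2,3,6,7,8}:5  {3,4,6,7,8}:20  {3,5,6,7,8}:10  {4,5,6,7,8}:30
  |U|=6: {0,1,2,3,7,8}:1  {1,2,3,4,7,8}:6  {1,2,3,6,7,8}:6  {2,3,4,6,7,8}:30  {2,3,5,6,7,8}:15  {3,4,5,6,7,8}:60
  |U|=7: {0,1,2,3,4,7,8}:7  {0,1,2,3,6,7,8}:7  {1,2,3,4,6,7,8}:42  {1,2,3,5,6,7,8}:21  {2,3,4,5,6,7,8}:105
  start at 0(u): 168
  start at 4(o): 28
  start at 5(b): 56
sum over floor = 252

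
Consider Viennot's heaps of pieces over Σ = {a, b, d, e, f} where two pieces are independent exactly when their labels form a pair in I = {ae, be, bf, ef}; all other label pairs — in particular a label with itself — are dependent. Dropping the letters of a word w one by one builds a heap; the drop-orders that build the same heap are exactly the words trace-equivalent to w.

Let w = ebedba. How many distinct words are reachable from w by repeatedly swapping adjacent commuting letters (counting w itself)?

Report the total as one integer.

3

piece 0:e — minimal
piece 1:b — minimal
piece 2:e rests on {0:e}
piece 3:d rests on {1:b, 2:e}
piece 4:b rests on {3:d}
piece 5:a rests on {4:b}
minimal pieces: {0:e, 1:b}
ways to finish when only these pieces remain (= sum over removing one remaining piece with nothing left below it):
  1 left: {5}→1
  2 left: {4,5}→1
  3 left: {3,4,5}→1
  4 left: {1,3,4,5}→1  {2,3,4,5}→1
  placing 0:e first → 2 extensions
  placing 1:b first → 1 extensions
total linear extensions = 3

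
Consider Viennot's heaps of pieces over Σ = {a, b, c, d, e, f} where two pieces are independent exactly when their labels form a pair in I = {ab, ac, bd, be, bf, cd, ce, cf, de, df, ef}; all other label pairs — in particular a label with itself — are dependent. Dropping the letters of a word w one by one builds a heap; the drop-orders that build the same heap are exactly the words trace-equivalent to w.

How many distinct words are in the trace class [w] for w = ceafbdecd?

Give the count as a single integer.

1008

drop 0:c onto floor
drop 1:e onto floor
drop 2:a onto {1:e}
drop 3:f onto {2:a}
drop 4:b onto {0:c}
drop 5:d onto {2:a}
drop 6:e onto {2:a}
drop 7:c onto {4:b}
drop 8:d onto {5:d}
ground layer = {0:c, 1:e}
drop-orders for the pieces not yet dropped (sum over which currently-grounded one goes next):
  1 to go: {3} 1  {6} 1  {7} 1  {8} 1
  2 to go: {3,6} 2  {3,7} 2  {3,8} 2  {4,7} 1  {5,8} 1  {6,7} 2  {6,8} 2  {7,8} 2
  3 to go: {0,4,7} 1  {3,4,7} 3  {3,5,8} 3  {3,6,7} 6  {3,6,8} 6  {3,7,8} 6  {4,6,7} 3  {4,7,8} 3  {5,6,8} 3  {5,7,8} 3  {6,7,8} 6
  4 to go: {0,3,4,7} 4  {0,4,6,7} 4  {0,4,7,8} 4  {3,4,6,7} 12  {3,4,7,8} 12  {3,5,6,8} 12  {3,5,7,8} 12  {3,6,7,8} 24  {4,5,7,8} 6  {4,6,7,8} 12  {5,6,7,8} 12
  5 to go: {0,3,4,6,7} 20  {0,3,4,7,8} 20  {0,4,5,7,8} 10  {0,4,6,7,8} 20  {2,3,5,6,8} 12  {3,4,5,7,8} 30  {3,4,6,7,8} 60  {3,5,6,7,8} 60  {4,5,6,7,8} 30
  6 to go: {0,3,4,5,7,8} 60  {0,3,4,6,7,8} 120  {0,4,5,6,7,8} 60  {1,2,3,5,6,8} 12  {2,3,5,6,7,8} 72  {3,4,5,6,7,8} 180
  7 to go: {0,3,4,5,6,7,8} 420  {1,2,3,5,6,7,8} 84  {2,3,4,5,6,7,8} 252
  if 0:c drops first: 336 orders
  if 1:e drops first: 672 orders
heap linearizations: 1008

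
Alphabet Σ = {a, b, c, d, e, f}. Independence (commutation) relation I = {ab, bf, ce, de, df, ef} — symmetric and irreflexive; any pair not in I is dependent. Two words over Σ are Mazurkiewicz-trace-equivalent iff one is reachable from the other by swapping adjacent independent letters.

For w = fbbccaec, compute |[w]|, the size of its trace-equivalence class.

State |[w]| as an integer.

6

piece 0:f — minimal
piece 1:b — minimal
piece 2:b rests on {1:b}
piece 3:c rests on {0:f, 2:b}
piece 4:c rests on {3:c}
piece 5:a rests on {4:c}
piece 6:e rests on {5:a}
piece 7:c rests on {5:a}
minimal pieces: {0:f, 1:b}
ways to finish when only these pieces remain (= sum over removing one remaining piece with nothing left below it):
  1 left: {6}→1  {7}→1
  2 left: {6,7}→2
  3 left: {5,6,7}→2
  4 left: {4,5,6,7}→2
  5 left: {3,4,5,6,7}→2
  6 left: {0,3,4,5,6,7}→2  {2,3,4,5,6,7}→2
  placing 0:f first → 2 extensions
  placing 1:b first → 4 extensions
total linear extensions = 6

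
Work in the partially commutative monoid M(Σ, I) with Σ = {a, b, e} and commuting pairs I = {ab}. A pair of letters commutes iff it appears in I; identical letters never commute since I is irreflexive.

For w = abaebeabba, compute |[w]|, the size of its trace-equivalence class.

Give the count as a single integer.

18

piece 0:a — minimal
piece 1:b — minimal
piece 2:a rests on {0:a}
piece 3:e rests on {1:b, 2:a}
piece 4:b rests on {3:e}
piece 5:e rests on {4:b}
piece 6:a rests on {5:e}
piece 7:b rests on {5:e}
piece 8:b rests on {7:b}
piece 9:a rests on {6:a}
minimal pieces: {0:a, 1:b}
ways to finish when only these pieces remain (= sum over removing one remaining piece with nothing left below it):
  1 left: {8}→1  {9}→1
  2 left: {6,9}→1  {7,8}→1  {8,9}→2
  3 left: {6,8,9}→3  {7,8,9}→3
  4 left: {6,7,8,9}→6
  5 left: {5,6,7,8,9}→6
  6 left: {4,5,6,7,8,9}→6
  7 left: {3,4,5,6,7,8,9}→6
  8 left: {1,3,4,5,6,7,8,9}→6  {2,3,4,5,6,7,8,9}→6
  placing 0:a first → 12 extensions
  placing 1:b first → 6 extensions
total linear extensions = 18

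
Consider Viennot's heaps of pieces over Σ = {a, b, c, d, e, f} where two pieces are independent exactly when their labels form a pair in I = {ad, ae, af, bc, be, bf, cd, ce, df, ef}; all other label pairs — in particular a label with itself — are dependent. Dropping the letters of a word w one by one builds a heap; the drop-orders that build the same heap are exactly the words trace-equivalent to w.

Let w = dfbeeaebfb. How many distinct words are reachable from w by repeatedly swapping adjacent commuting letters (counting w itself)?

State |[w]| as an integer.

drop 0:d onto floor
drop 1:f onto floor
drop 2:b onto {0:d}
drop 3:e onto {0:d}
drop 4:e onto {3:e}
drop 5:a onto {2:b}
drop 6:e onto {4:e}
drop 7:b onto {5:a}
drop 8:f onto {1:f}
drop 9:b onto {7:b}
ground layer = {0:d, 1:f}
drop-orders for the pieces not yet dropped (sum over which currently-grounded one goes next):
  1 to go: {6} 1  {8} 1  {9} 1
  2 to go: {1,8} 1  {4,6} 1  {6,8} 2  {6,9} 2  {7,9} 1  {8,9} 2
  3 to go: {1,6,8} 3  {1,8,9} 3  {3,4,6} 1  {4,6,8} 3  {4,6,9} 3  {5,7,9} 1  {6,7,9} 3  {6,8,9} 6  {7,8,9} 3
  4 to go: {1,4,6,8} 6  {1,6,8,9} 12  {1,7,8,9} 6  {2,5,7,9} 1  {3,4,6,8} 4  {3,4,6,9} 4  {4,6,7,9} 6  {4,6,8,9} 12  {5,6,7,9} 4  {5,7,8,9} 4  {6,7,8,9} 12
  5 to go: {1,3,4,6,8} 10  {1,4,6,8,9} 30  {1,5,7,8,9} 10  {1,6,7,8,9} 30  {2,5,6,7,9} 5  {2,5,7,8,9} 5  {3,4,6,7,9} 10  {3,4,6,8,9} 20  {4,5,6,7,9} 10  {4,6,7,8,9} 30  {5,6,7,8,9} 20
  6 to go: {1,2,5,7,8,9} 15  {1,3,4,6,8,9} 60  {1,4,6,7,8,9} 90  {1,5,6,7,8,9} 60  {2,4,5,6,7,9} 15  {2,5,6,7,8,9} 30  {3,4,5,6,7,9} 20  {3,4,6,7,8,9} 60  {4,5,6,7,8,9} 60
  7 to go: {1,2,5,6,7,8,9} 105  {1,3,4,6,7,8,9} 210  {1,4,5,6,7,8,9} 210  {2,3,4,5,6,7,9} 35  {2,4,5,6,7,8,9} 105  {3,4,5,6,7,8,9} 140
  8 to go: {0,2,3,4,5,6,7,9} 35  {1,2,4,5,6,7,8,9} 420  {1,3,4,5,6,7,8,9} 560  {2,3,4,5,6,7,8,9} 280
  if 0:d drops first: 1260 orders
  if 1:f drops first: 315 orders
heap linearizations: 1575

1575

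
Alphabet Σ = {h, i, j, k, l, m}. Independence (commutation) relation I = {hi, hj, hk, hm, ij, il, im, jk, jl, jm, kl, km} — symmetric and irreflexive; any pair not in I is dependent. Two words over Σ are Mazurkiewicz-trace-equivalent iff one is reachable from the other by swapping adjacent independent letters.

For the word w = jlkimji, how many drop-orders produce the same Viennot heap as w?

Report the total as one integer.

drop 0:j onto floor
drop 1:l onto floor
drop 2:k onto floor
drop 3:i onto {2:k}
drop 4:m onto {1:l}
drop 5:j onto {0:j}
drop 6:i onto {3:i}
ground layer = {0:j, 1:l, 2:k}
drop-orders for the pieces not yet dropped (sum over which currently-grounded one goes next):
  1 to go: {4} 1  {5} 1  {6} 1
  2 to go: {0,5} 1  {1,4} 1  {3,6} 1  {4,5} 2  {4,6} 2  {5,6} 2
  3 to go: {0,4,5} 3  {0,5,6} 3  {1,4,5} 3  {1,4,6} 3  {2,3,6} 1  {3,4,6} 3  {3,5,6} 3  {4,5,6} 6
  4 to go: {0,1,4,5} 6  {0,3,5,6} 6  {0,4,5,6} 12  {1,3,4,6} 6  {1,4,5,6} 12  {2,3,4,6} 4  {2,3,5,6} 4  {3,4,5,6} 12
  5 to go: {0,1,4,5,6} 30  {0,2,3,5,6} 10  {0,3,4,5,6} 30  {1,2,3,4,6} 10  {1,3,4,5,6} 30  {2,3,4,5,6} 20
  if 0:j drops first: 60 orders
  if 1:l drops first: 60 orders
  if 2:k drops first: 90 orders
heap linearizations: 210

210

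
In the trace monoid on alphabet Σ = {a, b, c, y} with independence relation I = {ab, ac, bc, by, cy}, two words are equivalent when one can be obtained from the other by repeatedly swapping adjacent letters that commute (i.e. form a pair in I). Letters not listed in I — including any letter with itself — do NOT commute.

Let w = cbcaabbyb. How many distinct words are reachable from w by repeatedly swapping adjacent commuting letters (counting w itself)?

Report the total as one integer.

1260

drop 0:c onto floor
drop 1:b onto floor
drop 2:c onto {0:c}
drop 3:a onto floor
drop 4:a onto {3:a}
drop 5:b onto {1:b}
drop 6:b onto {5:b}
drop 7:y onto {4:a}
drop 8:b onto {6:b}
ground layer = {0:c, 1:b, 3:a}
drop-orders for the pieces not yet dropped (sum over which currently-grounded one goes next):
  1 to go: {2} 1  {7} 1  {8} 1
  2 to go: {0,2} 1  {2,7} 2  {2,8} 2  {4,7} 1  {6,8} 1  {7,8} 2
  3 to go: {0,2,7} 3  {0,2,8} 3  {2,4,7} 3  {2,6,8} 3  {2,7,8} 6  {3,4,7} 1  {4,7,8} 3  {5,6,8} 1  {6,7,8} 3
  4 to go: {0,2,4,7} 6  {0,2,6,8} 6  {0,2,7,8} 12  {1,5,6,8} 1  {2,3,4,7} 4  {2,4,7,8} 12  {2,5,6,8} 4  {2,6,7,8} 12  {3,4,7,8} 4  {4,6,7,8} 6  {5,6,7,8} 4
  5 to go: {0,2,3,4,7} 10  {0,2,4,7,8} 30  {0,2,5,6,8} 10  {0,2,6,7,8} 30  {1,2,5,6,8} 5  {1,5,6,7,8} 5  {2,3,4,7,8} 20  {2,4,6,7,8} 30  {2,5,6,7,8} 20  {3,4,6,7,8} 10  {4,5,6,7,8} 10
  6 to go: {0,1,2,5,6,8} 15  {0,2,3,4,7,8} 60  {0,2,4,6,7,8} 90  {0,2,5,6,7,8} 60  {1,2,5,6,7,8} 30  {1,4,5,6,7,8} 15  {2,3,4,6,7,8} 60  {2,4,5,6,7,8} 60  {3,4,5,6,7,8} 20
  7 to go: {0,1,2,5,6,7,8} 105  {0,2,3,4,6,7,8} 210  {0,2,4,5,6,7,8} 210  {1,2,4,5,6,7,8} 105  {1,3,4,5,6,7,8} 35  {2,3,4,5,6,7,8} 140
  if 0:c drops first: 280 orders
  if 1:b drops first: 560 orders
  if 3:a drops first: 420 orders
heap linearizations: 1260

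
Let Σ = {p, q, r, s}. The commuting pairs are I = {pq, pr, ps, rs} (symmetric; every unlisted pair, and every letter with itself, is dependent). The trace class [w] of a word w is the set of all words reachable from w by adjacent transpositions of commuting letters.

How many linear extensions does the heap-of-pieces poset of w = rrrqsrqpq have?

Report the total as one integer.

18

piece 0:r — minimal
piece 1:r rests on {0:r}
piece 2:r rests on {1:r}
piece 3:q rests on {2:r}
piece 4:s rests on {3:q}
piece 5:r rests on {3:q}
piece 6:q rests on {4:s, 5:r}
piece 7:p — minimal
piece 8:q rests on {6:q}
minimal pieces: {0:r, 7:p}
ways to finish when only these pieces remain (= sum over removing one remaining piece with nothing left below it):
  1 left: {7}→1  {8}→1
  2 left: {6,8}→1  {7,8}→2
  3 left: {4,6,8}→1  {5,6,8}→1  {6,7,8}→3
  4 left: {4,5,6,8}→2  {4,6,7,8}→4  {5,6,7,8}→4
  5 left: {3,4,5,6,8}→2  {4,5,6,7,8}→10
  6 left: {2,3,4,5,6,8}→2  {3,4,5,6,7,8}→12
  7 left: {1,2,3,4,5,6,8}→2  {2,3,4,5,6,7,8}→14
  placing 0:r first → 16 extensions
  placing 7:p first → 2 extensions
total linear extensions = 18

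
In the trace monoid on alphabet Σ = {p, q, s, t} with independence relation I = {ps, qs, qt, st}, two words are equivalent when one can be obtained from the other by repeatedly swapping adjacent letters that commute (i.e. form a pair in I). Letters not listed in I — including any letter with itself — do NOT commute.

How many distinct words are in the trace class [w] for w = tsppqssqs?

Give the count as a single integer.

0(t) covers ∅
1(s) covers ∅
2(p) covers 0:t
3(p) covers 2:p
4(q) covers 3:p
5(s) covers 1:s
6(s) covers 5:s
7(q) covers 4:q
8(s) covers 6:s
floor of heap: 0:t, 1:s
completions by unplaced set U, small U first (add the entries for U minus each lowest piece of U):
  |U|=1: {7}:1  {8}:1
  |U|=2: {4,7}:1  {6,8}:1  {7,8}:2
  |U|=3: {3,4,7}:1  {4,7,8}:3  {5,6,8}:1  {6,7,8}:3
  |U|=4: {1,5,6,8}:1  {2,3,4,7}:1  {3,4,7,8}:4  {4,6,7,8}:6  {5,6,7,8}:4
  |U|=5: {0,2,3,4,7}:1  {1,5,6,7,8}:5  {2,3,4,7,8}:5  {3,4,6,7,8}:10  {4,5,6,7,8}:10
  |U|=6: {0,2,3,4,7,8}:6  {1,4,5,6,7,8}:15  {2,3,4,6,7,8}:15  {3,4,5,6,7,8}:20
  |U|=7: {0,2,3,4,6,7,8}:21  {1,3,4,5,6,7,8}:35  {2,3,4,5,6,7,8}:35
  start at 0(t): 70
  start at 1(s): 56
sum over floor = 126

126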